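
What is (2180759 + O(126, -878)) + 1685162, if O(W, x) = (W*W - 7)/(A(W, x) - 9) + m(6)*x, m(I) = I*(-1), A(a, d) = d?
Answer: 3433728774/887 ≈ 3.8712e+6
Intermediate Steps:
m(I) = -I
O(W, x) = -6*x + (-7 + W²)/(-9 + x) (O(W, x) = (W*W - 7)/(x - 9) + (-1*6)*x = (W² - 7)/(-9 + x) - 6*x = (-7 + W²)/(-9 + x) - 6*x = -6*x + (-7 + W²)/(-9 + x))
(2180759 + O(126, -878)) + 1685162 = (2180759 + (-7 + 126² - 6*(-878)² + 54*(-878))/(-9 - 878)) + 1685162 = (2180759 + (-7 + 15876 - 6*770884 - 47412)/(-887)) + 1685162 = (2180759 - (-7 + 15876 - 4625304 - 47412)/887) + 1685162 = (2180759 - 1/887*(-4656847)) + 1685162 = (2180759 + 4656847/887) + 1685162 = 1938990080/887 + 1685162 = 3433728774/887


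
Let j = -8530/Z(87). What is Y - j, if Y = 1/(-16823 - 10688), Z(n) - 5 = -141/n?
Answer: 3402697986/1348039 ≈ 2524.2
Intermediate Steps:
Z(n) = 5 - 141/n
Y = -1/27511 (Y = 1/(-27511) = -1/27511 ≈ -3.6349e-5)
j = -123685/49 (j = -8530/(5 - 141/87) = -8530/(5 - 141*1/87) = -8530/(5 - 47/29) = -8530/98/29 = -8530*29/98 = -123685/49 ≈ -2524.2)
Y - j = -1/27511 - 1*(-123685/49) = -1/27511 + 123685/49 = 3402697986/1348039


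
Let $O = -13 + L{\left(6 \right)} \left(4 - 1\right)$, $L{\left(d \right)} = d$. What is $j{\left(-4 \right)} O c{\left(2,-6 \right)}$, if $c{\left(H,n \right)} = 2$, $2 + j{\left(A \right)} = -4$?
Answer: $-60$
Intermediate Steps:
$j{\left(A \right)} = -6$ ($j{\left(A \right)} = -2 - 4 = -6$)
$O = 5$ ($O = -13 + 6 \left(4 - 1\right) = -13 + 6 \cdot 3 = -13 + 18 = 5$)
$j{\left(-4 \right)} O c{\left(2,-6 \right)} = \left(-6\right) 5 \cdot 2 = \left(-30\right) 2 = -60$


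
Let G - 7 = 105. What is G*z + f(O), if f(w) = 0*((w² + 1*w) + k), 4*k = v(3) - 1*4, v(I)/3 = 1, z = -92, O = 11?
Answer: -10304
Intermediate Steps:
v(I) = 3 (v(I) = 3*1 = 3)
G = 112 (G = 7 + 105 = 112)
k = -¼ (k = (3 - 1*4)/4 = (3 - 4)/4 = (¼)*(-1) = -¼ ≈ -0.25000)
f(w) = 0 (f(w) = 0*((w² + 1*w) - ¼) = 0*((w² + w) - ¼) = 0*((w + w²) - ¼) = 0*(-¼ + w + w²) = 0)
G*z + f(O) = 112*(-92) + 0 = -10304 + 0 = -10304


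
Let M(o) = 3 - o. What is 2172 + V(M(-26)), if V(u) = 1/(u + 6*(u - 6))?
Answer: 362725/167 ≈ 2172.0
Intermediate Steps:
V(u) = 1/(-36 + 7*u) (V(u) = 1/(u + 6*(-6 + u)) = 1/(u + (-36 + 6*u)) = 1/(-36 + 7*u))
2172 + V(M(-26)) = 2172 + 1/(-36 + 7*(3 - 1*(-26))) = 2172 + 1/(-36 + 7*(3 + 26)) = 2172 + 1/(-36 + 7*29) = 2172 + 1/(-36 + 203) = 2172 + 1/167 = 362725/167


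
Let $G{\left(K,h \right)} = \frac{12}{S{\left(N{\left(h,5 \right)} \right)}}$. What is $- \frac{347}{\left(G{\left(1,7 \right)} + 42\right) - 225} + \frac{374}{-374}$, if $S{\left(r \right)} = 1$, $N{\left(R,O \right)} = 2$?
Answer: $\frac{176}{171} \approx 1.0292$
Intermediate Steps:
$G{\left(K,h \right)} = 12$ ($G{\left(K,h \right)} = \frac{12}{1} = 12 \cdot 1 = 12$)
$- \frac{347}{\left(G{\left(1,7 \right)} + 42\right) - 225} + \frac{374}{-374} = - \frac{347}{\left(12 + 42\right) - 225} + \frac{374}{-374} = - \frac{347}{54 - 225} + 374 \left(- \frac{1}{374}\right) = - \frac{347}{-171} - 1 = \left(-347\right) \left(- \frac{1}{171}\right) - 1 = \frac{347}{171} - 1 = \frac{176}{171}$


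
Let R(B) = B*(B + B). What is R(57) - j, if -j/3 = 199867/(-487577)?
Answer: 3167675745/487577 ≈ 6496.8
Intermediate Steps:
R(B) = 2*B² (R(B) = B*(2*B) = 2*B²)
j = 599601/487577 (j = -599601/(-487577) = -599601*(-1)/487577 = -3*(-199867/487577) = 599601/487577 ≈ 1.2298)
R(57) - j = 2*57² - 1*599601/487577 = 2*3249 - 599601/487577 = 6498 - 599601/487577 = 3167675745/487577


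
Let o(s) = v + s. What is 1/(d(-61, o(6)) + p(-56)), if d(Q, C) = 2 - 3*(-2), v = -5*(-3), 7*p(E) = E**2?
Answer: 1/456 ≈ 0.0021930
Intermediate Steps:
p(E) = E**2/7
v = 15
o(s) = 15 + s
d(Q, C) = 8 (d(Q, C) = 2 + 6 = 8)
1/(d(-61, o(6)) + p(-56)) = 1/(8 + (1/7)*(-56)**2) = 1/(8 + (1/7)*3136) = 1/(8 + 448) = 1/456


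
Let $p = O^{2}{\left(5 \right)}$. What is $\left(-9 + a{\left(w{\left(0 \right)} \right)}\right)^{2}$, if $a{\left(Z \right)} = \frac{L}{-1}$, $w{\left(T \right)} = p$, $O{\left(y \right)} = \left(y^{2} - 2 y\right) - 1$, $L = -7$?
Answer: $4$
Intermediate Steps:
$O{\left(y \right)} = -1 + y^{2} - 2 y$
$p = 196$ ($p = \left(-1 + 5^{2} - 10\right)^{2} = \left(-1 + 25 - 10\right)^{2} = 14^{2} = 196$)
$w{\left(T \right)} = 196$
$a{\left(Z \right)} = 7$ ($a{\left(Z \right)} = - \frac{7}{-1} = \left(-7\right) \left(-1\right) = 7$)
$\left(-9 + a{\left(w{\left(0 \right)} \right)}\right)^{2} = \left(-9 + 7\right)^{2} = \left(-2\right)^{2} = 4$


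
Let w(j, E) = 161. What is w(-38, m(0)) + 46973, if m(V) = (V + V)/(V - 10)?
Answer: 47134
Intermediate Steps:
m(V) = 2*V/(-10 + V) (m(V) = (2*V)/(-10 + V) = 2*V/(-10 + V))
w(-38, m(0)) + 46973 = 161 + 46973 = 47134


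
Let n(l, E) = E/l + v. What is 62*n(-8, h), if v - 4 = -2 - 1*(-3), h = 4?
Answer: 279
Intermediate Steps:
v = 5 (v = 4 + (-2 - 1*(-3)) = 4 + (-2 + 3) = 4 + 1 = 5)
n(l, E) = 5 + E/l (n(l, E) = E/l + 5 = 5 + E/l)
62*n(-8, h) = 62*(5 + 4/(-8)) = 62*(5 + 4*(-⅛)) = 62*(5 - ½) = 62*(9/2) = 279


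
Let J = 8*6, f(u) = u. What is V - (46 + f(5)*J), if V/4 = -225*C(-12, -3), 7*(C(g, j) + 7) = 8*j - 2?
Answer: 65498/7 ≈ 9356.9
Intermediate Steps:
C(g, j) = -51/7 + 8*j/7 (C(g, j) = -7 + (8*j - 2)/7 = -7 + (-2 + 8*j)/7 = -7 + (-2/7 + 8*j/7) = -51/7 + 8*j/7)
J = 48
V = 67500/7 (V = 4*(-225*(-51/7 + (8/7)*(-3))) = 4*(-225*(-51/7 - 24/7)) = 4*(-225*(-75/7)) = 4*(16875/7) = 67500/7 ≈ 9642.9)
V - (46 + f(5)*J) = 67500/7 - (46 + 5*48) = 67500/7 - (46 + 240) = 67500/7 - 1*286 = 67500/7 - 286 = 65498/7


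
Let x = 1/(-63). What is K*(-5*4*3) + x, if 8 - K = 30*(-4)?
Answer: -483841/63 ≈ -7680.0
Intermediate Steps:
K = 128 (K = 8 - 30*(-4) = 8 - 1*(-120) = 8 + 120 = 128)
x = -1/63 ≈ -0.015873
K*(-5*4*3) + x = 128*(-5*4*3) - 1/63 = 128*(-20*3) - 1/63 = 128*(-60) - 1/63 = -7680 - 1/63 = -483841/63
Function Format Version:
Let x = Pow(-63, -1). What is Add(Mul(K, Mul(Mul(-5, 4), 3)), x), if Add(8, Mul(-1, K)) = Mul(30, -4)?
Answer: Rational(-483841, 63) ≈ -7680.0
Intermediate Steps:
K = 128 (K = Add(8, Mul(-1, Mul(30, -4))) = Add(8, Mul(-1, -120)) = Add(8, 120) = 128)
x = Rational(-1, 63) ≈ -0.015873
Add(Mul(K, Mul(Mul(-5, 4), 3)), x) = Add(Mul(128, Mul(Mul(-5, 4), 3)), Rational(-1, 63)) = Add(Mul(128, Mul(-20, 3)), Rational(-1, 63)) = Add(Mul(128, -60), Rational(-1, 63)) = Add(-7680, Rational(-1, 63)) = Rational(-483841, 63)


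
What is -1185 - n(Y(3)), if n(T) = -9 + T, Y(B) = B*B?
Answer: -1185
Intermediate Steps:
Y(B) = B²
-1185 - n(Y(3)) = -1185 - (-9 + 3²) = -1185 - (-9 + 9) = -1185 - 1*0 = -1185 + 0 = -1185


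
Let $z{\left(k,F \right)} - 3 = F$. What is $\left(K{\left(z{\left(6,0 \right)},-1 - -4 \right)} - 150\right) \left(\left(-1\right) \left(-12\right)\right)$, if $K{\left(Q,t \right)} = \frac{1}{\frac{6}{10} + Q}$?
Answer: $- \frac{5390}{3} \approx -1796.7$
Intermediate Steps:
$z{\left(k,F \right)} = 3 + F$
$K{\left(Q,t \right)} = \frac{1}{\frac{3}{5} + Q}$ ($K{\left(Q,t \right)} = \frac{1}{6 \cdot \frac{1}{10} + Q} = \frac{1}{\frac{3}{5} + Q}$)
$\left(K{\left(z{\left(6,0 \right)},-1 - -4 \right)} - 150\right) \left(\left(-1\right) \left(-12\right)\right) = \left(\frac{5}{3 + 5 \left(3 + 0\right)} - 150\right) \left(\left(-1\right) \left(-12\right)\right) = \left(\frac{5}{3 + 5 \cdot 3} - 150\right) 12 = \left(\frac{5}{3 + 15} - 150\right) 12 = \left(\frac{5}{18} - 150\right) 12 = \left(- \frac{2695}{18}\right) 12 = - \frac{5390}{3}$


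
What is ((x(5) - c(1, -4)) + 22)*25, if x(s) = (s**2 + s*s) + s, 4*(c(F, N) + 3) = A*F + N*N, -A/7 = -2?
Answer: 3625/2 ≈ 1812.5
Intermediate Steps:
A = 14 (A = -7*(-2) = 14)
c(F, N) = -3 + N**2/4 + 7*F/2 (c(F, N) = -3 + (14*F + N*N)/4 = -3 + (14*F + N**2)/4 = -3 + (N**2 + 14*F)/4 = -3 + (N**2/4 + 7*F/2) = -3 + N**2/4 + 7*F/2)
x(s) = s + 2*s**2 (x(s) = (s**2 + s**2) + s = 2*s**2 + s = s + 2*s**2)
((x(5) - c(1, -4)) + 22)*25 = ((5*(1 + 2*5) - (-3 + (1/4)*(-4)**2 + (7/2)*1)) + 22)*25 = ((5*(1 + 10) - (-3 + (1/4)*16 + 7/2)) + 22)*25 = ((5*11 - (-3 + 4 + 7/2)) + 22)*25 = ((55 - 1*9/2) + 22)*25 = ((55 - 9/2) + 22)*25 = (101/2 + 22)*25 = (145/2)*25 = 3625/2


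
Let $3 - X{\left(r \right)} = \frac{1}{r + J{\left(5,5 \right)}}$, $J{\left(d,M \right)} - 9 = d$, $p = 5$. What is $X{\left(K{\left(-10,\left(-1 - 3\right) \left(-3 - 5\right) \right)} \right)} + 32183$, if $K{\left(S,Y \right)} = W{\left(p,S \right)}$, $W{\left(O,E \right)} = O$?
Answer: $\frac{611533}{19} \approx 32186.0$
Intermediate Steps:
$J{\left(d,M \right)} = 9 + d$
$K{\left(S,Y \right)} = 5$
$X{\left(r \right)} = 3 - \frac{1}{14 + r}$ ($X{\left(r \right)} = 3 - \frac{1}{r + \left(9 + 5\right)} = 3 - \frac{1}{r + 14} = 3 - \frac{1}{14 + r}$)
$X{\left(K{\left(-10,\left(-1 - 3\right) \left(-3 - 5\right) \right)} \right)} + 32183 = \frac{41 + 3 \cdot 5}{14 + 5} + 32183 = \frac{41 + 15}{19} + 32183 = \frac{1}{19} \cdot 56 + 32183 = \frac{56}{19} + 32183 = \frac{611533}{19}$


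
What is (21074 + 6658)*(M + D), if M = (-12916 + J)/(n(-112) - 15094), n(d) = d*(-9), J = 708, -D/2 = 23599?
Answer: -9218377758120/7043 ≈ -1.3089e+9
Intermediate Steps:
D = -47198 (D = -2*23599 = -47198)
n(d) = -9*d
M = 6104/7043 (M = (-12916 + 708)/(-9*(-112) - 15094) = -12208/(1008 - 15094) = -12208/(-14086) = -12208*(-1/14086) = 6104/7043 ≈ 0.86668)
(21074 + 6658)*(M + D) = (21074 + 6658)*(6104/7043 - 47198) = 27732*(-332409410/7043) = -9218377758120/7043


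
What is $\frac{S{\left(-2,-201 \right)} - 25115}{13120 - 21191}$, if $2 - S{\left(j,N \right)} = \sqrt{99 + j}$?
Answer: $\frac{25113}{8071} + \frac{\sqrt{97}}{8071} \approx 3.1127$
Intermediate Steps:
$S{\left(j,N \right)} = 2 - \sqrt{99 + j}$
$\frac{S{\left(-2,-201 \right)} - 25115}{13120 - 21191} = \frac{\left(2 - \sqrt{99 - 2}\right) - 25115}{13120 - 21191} = \frac{\left(2 - \sqrt{97}\right) - 25115}{-8071} = \left(-25113 - \sqrt{97}\right) \left(- \frac{1}{8071}\right) = \frac{25113}{8071} + \frac{\sqrt{97}}{8071}$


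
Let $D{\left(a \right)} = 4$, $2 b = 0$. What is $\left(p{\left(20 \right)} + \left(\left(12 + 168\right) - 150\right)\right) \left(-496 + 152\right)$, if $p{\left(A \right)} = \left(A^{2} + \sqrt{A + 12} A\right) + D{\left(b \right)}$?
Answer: $-149296 - 27520 \sqrt{2} \approx -1.8822 \cdot 10^{5}$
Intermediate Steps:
$b = 0$ ($b = \frac{1}{2} \cdot 0 = 0$)
$p{\left(A \right)} = 4 + A^{2} + A \sqrt{12 + A}$ ($p{\left(A \right)} = \left(A^{2} + \sqrt{A + 12} A\right) + 4 = \left(A^{2} + \sqrt{12 + A} A\right) + 4 = \left(A^{2} + A \sqrt{12 + A}\right) + 4 = 4 + A^{2} + A \sqrt{12 + A}$)
$\left(p{\left(20 \right)} + \left(\left(12 + 168\right) - 150\right)\right) \left(-496 + 152\right) = \left(\left(4 + 20^{2} + 20 \sqrt{12 + 20}\right) + \left(\left(12 + 168\right) - 150\right)\right) \left(-496 + 152\right) = \left(\left(4 + 400 + 20 \sqrt{32}\right) + \left(180 - 150\right)\right) \left(-344\right) = \left(\left(4 + 400 + 20 \cdot 4 \sqrt{2}\right) + 30\right) \left(-344\right) = \left(\left(4 + 400 + 80 \sqrt{2}\right) + 30\right) \left(-344\right) = \left(\left(404 + 80 \sqrt{2}\right) + 30\right) \left(-344\right) = \left(434 + 80 \sqrt{2}\right) \left(-344\right) = -149296 - 27520 \sqrt{2}$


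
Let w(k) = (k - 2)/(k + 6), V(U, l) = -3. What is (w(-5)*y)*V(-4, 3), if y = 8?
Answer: 168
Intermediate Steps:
w(k) = (-2 + k)/(6 + k)
(w(-5)*y)*V(-4, 3) = (((-2 - 5)/(6 - 5))*8)*(-3) = ((-7/1)*8)*(-3) = ((1*(-7))*8)*(-3) = -7*8*(-3) = -56*(-3) = 168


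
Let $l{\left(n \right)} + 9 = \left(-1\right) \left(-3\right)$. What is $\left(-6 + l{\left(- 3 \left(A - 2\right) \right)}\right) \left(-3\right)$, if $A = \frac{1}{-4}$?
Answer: $36$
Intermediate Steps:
$A = - \frac{1}{4} \approx -0.25$
$l{\left(n \right)} = -6$ ($l{\left(n \right)} = -9 - -3 = -9 + 3 = -6$)
$\left(-6 + l{\left(- 3 \left(A - 2\right) \right)}\right) \left(-3\right) = \left(-6 - 6\right) \left(-3\right) = \left(-12\right) \left(-3\right) = 36$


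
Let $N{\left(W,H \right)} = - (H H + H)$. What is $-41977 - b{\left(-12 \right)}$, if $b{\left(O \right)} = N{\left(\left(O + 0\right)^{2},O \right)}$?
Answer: $-41845$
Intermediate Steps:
$N{\left(W,H \right)} = - H - H^{2}$ ($N{\left(W,H \right)} = - (H^{2} + H) = - (H + H^{2}) = - H - H^{2}$)
$b{\left(O \right)} = - O \left(1 + O\right)$
$-41977 - b{\left(-12 \right)} = -41977 - \left(-1\right) \left(-12\right) \left(1 - 12\right) = -41977 - \left(-1\right) \left(-12\right) \left(-11\right) = -41977 - -132 = -41977 + 132 = -41845$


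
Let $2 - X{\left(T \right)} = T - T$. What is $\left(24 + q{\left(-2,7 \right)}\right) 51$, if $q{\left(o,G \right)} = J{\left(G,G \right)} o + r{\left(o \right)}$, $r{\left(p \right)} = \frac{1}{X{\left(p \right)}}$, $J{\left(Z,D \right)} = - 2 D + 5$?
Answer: $\frac{4335}{2} \approx 2167.5$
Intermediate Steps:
$J{\left(Z,D \right)} = 5 - 2 D$
$X{\left(T \right)} = 2$ ($X{\left(T \right)} = 2 - \left(T - T\right) = 2 - 0 = 2 + 0 = 2$)
$r{\left(p \right)} = \frac{1}{2}$
$q{\left(o,G \right)} = \frac{1}{2} + o \left(5 - 2 G\right)$ ($q{\left(o,G \right)} = \left(5 - 2 G\right) o + \frac{1}{2} = o \left(5 - 2 G\right) + \frac{1}{2} = \frac{1}{2} + o \left(5 - 2 G\right)$)
$\left(24 + q{\left(-2,7 \right)}\right) 51 = \left(24 - \left(- \frac{1}{2} - 2 \left(-5 + 2 \cdot 7\right)\right)\right) 51 = \left(24 - \left(- \frac{1}{2} - 2 \left(-5 + 14\right)\right)\right) 51 = \left(24 - \left(- \frac{1}{2} - 18\right)\right) 51 = \left(24 + \left(\frac{1}{2} + 18\right)\right) 51 = \left(24 + \frac{37}{2}\right) 51 = \frac{85}{2} \cdot 51 = \frac{4335}{2}$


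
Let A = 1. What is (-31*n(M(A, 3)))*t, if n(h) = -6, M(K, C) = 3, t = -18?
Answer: -3348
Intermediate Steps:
(-31*n(M(A, 3)))*t = -31*(-6)*(-18) = 186*(-18) = -3348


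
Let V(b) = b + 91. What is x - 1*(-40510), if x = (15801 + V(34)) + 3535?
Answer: 59971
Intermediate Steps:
V(b) = 91 + b
x = 19461 (x = (15801 + (91 + 34)) + 3535 = (15801 + 125) + 3535 = 15926 + 3535 = 19461)
x - 1*(-40510) = 19461 - 1*(-40510) = 19461 + 40510 = 59971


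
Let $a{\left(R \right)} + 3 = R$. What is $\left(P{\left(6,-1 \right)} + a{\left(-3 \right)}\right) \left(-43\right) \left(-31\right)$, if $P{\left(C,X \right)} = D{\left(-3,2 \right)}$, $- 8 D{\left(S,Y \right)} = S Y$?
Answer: $- \frac{27993}{4} \approx -6998.3$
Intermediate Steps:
$a{\left(R \right)} = -3 + R$
$D{\left(S,Y \right)} = - \frac{S Y}{8}$
$P{\left(C,X \right)} = \frac{3}{4}$ ($P{\left(C,X \right)} = \left(- \frac{1}{8}\right) \left(-3\right) 2 = \frac{3}{4}$)
$\left(P{\left(6,-1 \right)} + a{\left(-3 \right)}\right) \left(-43\right) \left(-31\right) = \left(\frac{3}{4} - 6\right) \left(-43\right) \left(-31\right) = \left(- \frac{21}{4}\right) \left(-43\right) \left(-31\right) = \frac{903}{4} \left(-31\right) = - \frac{27993}{4}$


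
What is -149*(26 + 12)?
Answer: -5662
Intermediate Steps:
-149*(26 + 12) = -149*38 = -5662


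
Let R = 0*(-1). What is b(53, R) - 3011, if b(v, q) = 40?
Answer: -2971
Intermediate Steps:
R = 0
b(53, R) - 3011 = 40 - 3011 = -2971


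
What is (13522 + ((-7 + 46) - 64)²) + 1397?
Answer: 15544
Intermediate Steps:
(13522 + ((-7 + 46) - 64)²) + 1397 = (13522 + (39 - 64)²) + 1397 = (13522 + (-25)²) + 1397 = (13522 + 625) + 1397 = 14147 + 1397 = 15544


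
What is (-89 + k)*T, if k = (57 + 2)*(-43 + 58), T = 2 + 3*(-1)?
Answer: -796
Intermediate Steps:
T = -1 (T = 2 - 3 = -1)
k = 885 (k = 59*15 = 885)
(-89 + k)*T = (-89 + 885)*(-1) = 796*(-1) = -796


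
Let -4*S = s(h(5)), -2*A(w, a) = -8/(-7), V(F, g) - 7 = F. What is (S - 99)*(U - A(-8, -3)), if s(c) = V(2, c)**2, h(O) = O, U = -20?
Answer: 16218/7 ≈ 2316.9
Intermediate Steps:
V(F, g) = 7 + F
A(w, a) = -4/7 (A(w, a) = -(-4)/(-7) = -(-4)*(-1)/7 = -1/2*8/7 = -4/7)
s(c) = 81 (s(c) = (7 + 2)**2 = 9**2 = 81)
S = -81/4 (S = -1/4*81 = -81/4 ≈ -20.250)
(S - 99)*(U - A(-8, -3)) = (-81/4 - 99)*(-20 - 1*(-4/7)) = -477*(-20 + 4/7)/4 = -477/4*(-136/7) = 16218/7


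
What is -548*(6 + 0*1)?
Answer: -3288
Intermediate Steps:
-548*(6 + 0*1) = -548*(6 + 0) = -548*6 = -3288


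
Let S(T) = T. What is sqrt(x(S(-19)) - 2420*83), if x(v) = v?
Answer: I*sqrt(200879) ≈ 448.2*I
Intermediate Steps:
sqrt(x(S(-19)) - 2420*83) = sqrt(-19 - 2420*83) = sqrt(-19 - 200860) = sqrt(-200879) = I*sqrt(200879)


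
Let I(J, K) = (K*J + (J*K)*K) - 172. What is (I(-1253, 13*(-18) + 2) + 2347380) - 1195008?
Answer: -65998576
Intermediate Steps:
I(J, K) = -172 + J*K + J*K² (I(J, K) = (J*K + J*K²) - 172 = -172 + J*K + J*K²)
(I(-1253, 13*(-18) + 2) + 2347380) - 1195008 = ((-172 - 1253*(13*(-18) + 2) - 1253*(13*(-18) + 2)²) + 2347380) - 1195008 = ((-172 - 1253*(-234 + 2) - 1253*(-234 + 2)²) + 2347380) - 1195008 = ((-172 - 1253*(-232) - 1253*(-232)²) + 2347380) - 1195008 = ((-172 + 290696 - 1253*53824) + 2347380) - 1195008 = ((-172 + 290696 - 67441472) + 2347380) - 1195008 = (-67150948 + 2347380) - 1195008 = -64803568 - 1195008 = -65998576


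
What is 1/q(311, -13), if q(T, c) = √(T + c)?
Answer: √298/298 ≈ 0.057928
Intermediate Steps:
1/q(311, -13) = 1/(√(311 - 13)) = 1/(√298) = √298/298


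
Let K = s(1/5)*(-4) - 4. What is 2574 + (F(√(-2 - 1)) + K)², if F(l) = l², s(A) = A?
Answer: 65871/25 ≈ 2634.8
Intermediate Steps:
K = -24/5 (K = -4/5 - 4 = (⅕)*(-4) - 4 = -⅘ - 4 = -24/5 ≈ -4.8000)
2574 + (F(√(-2 - 1)) + K)² = 2574 + ((√(-2 - 1))² - 24/5)² = 2574 + ((√(-3))² - 24/5)² = 2574 + ((I*√3)² - 24/5)² = 2574 + (-3 - 24/5)² = 2574 + (-39/5)² = 2574 + 1521/25 = 65871/25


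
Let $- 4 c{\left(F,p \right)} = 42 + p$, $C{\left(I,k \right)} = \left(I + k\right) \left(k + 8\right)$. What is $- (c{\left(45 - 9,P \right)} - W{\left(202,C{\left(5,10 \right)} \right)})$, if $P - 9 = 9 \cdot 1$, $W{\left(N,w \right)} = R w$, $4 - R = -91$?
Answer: $25665$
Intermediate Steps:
$R = 95$ ($R = 4 - -91 = 4 + 91 = 95$)
$C{\left(I,k \right)} = \left(8 + k\right) \left(I + k\right)$ ($C{\left(I,k \right)} = \left(I + k\right) \left(8 + k\right) = \left(8 + k\right) \left(I + k\right)$)
$W{\left(N,w \right)} = 95 w$
$P = 18$ ($P = 9 + 9 \cdot 1 = 9 + 9 = 18$)
$c{\left(F,p \right)} = - \frac{21}{2} - \frac{p}{4}$ ($c{\left(F,p \right)} = - \frac{42 + p}{4} = - \frac{21}{2} - \frac{p}{4}$)
$- (c{\left(45 - 9,P \right)} - W{\left(202,C{\left(5,10 \right)} \right)}) = - (\left(- \frac{21}{2} - \frac{9}{2}\right) - 95 \left(10^{2} + 8 \cdot 5 + 8 \cdot 10 + 5 \cdot 10\right)) = - (\left(- \frac{21}{2} - \frac{9}{2}\right) - 95 \left(100 + 40 + 80 + 50\right)) = - (-15 - 95 \cdot 270) = - (-15 - 25650) = \left(-1\right) \left(-25665\right) = 25665$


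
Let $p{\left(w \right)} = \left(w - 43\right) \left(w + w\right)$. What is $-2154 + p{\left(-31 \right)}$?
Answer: $2434$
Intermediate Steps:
$p{\left(w \right)} = 2 w \left(-43 + w\right)$ ($p{\left(w \right)} = \left(-43 + w\right) 2 w = 2 w \left(-43 + w\right)$)
$-2154 + p{\left(-31 \right)} = -2154 + 2 \left(-31\right) \left(-43 - 31\right) = -2154 + 2 \left(-31\right) \left(-74\right) = -2154 + 4588 = 2434$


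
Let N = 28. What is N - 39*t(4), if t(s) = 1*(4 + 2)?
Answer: -206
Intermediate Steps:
t(s) = 6 (t(s) = 1*6 = 6)
N - 39*t(4) = 28 - 39*6 = 28 - 234 = -206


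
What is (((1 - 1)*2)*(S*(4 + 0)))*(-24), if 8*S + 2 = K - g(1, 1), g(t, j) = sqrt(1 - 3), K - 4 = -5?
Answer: 0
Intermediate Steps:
K = -1 (K = 4 - 5 = -1)
g(t, j) = I*sqrt(2) (g(t, j) = sqrt(-2) = I*sqrt(2))
S = -3/8 - I*sqrt(2)/8 (S = -1/4 + (-1 - I*sqrt(2))/8 = -1/4 + (-1/8 - I*sqrt(2)/8) = -3/8 - I*sqrt(2)/8 ≈ -0.375 - 0.17678*I)
(((1 - 1)*2)*(S*(4 + 0)))*(-24) = (((1 - 1)*2)*((-3/8 - I*sqrt(2)/8)*(4 + 0)))*(-24) = ((0*2)*((-3/8 - I*sqrt(2)/8)*4))*(-24) = (0*(-3/2 - I*sqrt(2)/2))*(-24) = 0*(-24) = 0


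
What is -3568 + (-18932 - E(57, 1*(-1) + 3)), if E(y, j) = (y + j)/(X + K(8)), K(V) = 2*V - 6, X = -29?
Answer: -427441/19 ≈ -22497.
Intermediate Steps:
K(V) = -6 + 2*V
E(y, j) = -j/19 - y/19 (E(y, j) = (y + j)/(-29 + (-6 + 2*8)) = (j + y)/(-29 + (-6 + 16)) = (j + y)/(-29 + 10) = (j + y)/(-19) = (j + y)*(-1/19) = -j/19 - y/19)
-3568 + (-18932 - E(57, 1*(-1) + 3)) = -3568 + (-18932 - (-(1*(-1) + 3)/19 - 1/19*57)) = -3568 + (-18932 - (-(-1 + 3)/19 - 3)) = -3568 + (-18932 - (-1/19*2 - 3)) = -3568 + (-18932 - (-2/19 - 3)) = -3568 + (-18932 - 1*(-59/19)) = -3568 + (-18932 + 59/19) = -3568 - 359649/19 = -427441/19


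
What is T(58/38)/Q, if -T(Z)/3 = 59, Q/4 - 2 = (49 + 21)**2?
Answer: -59/6536 ≈ -0.0090269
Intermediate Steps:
Q = 19608 (Q = 8 + 4*(49 + 21)**2 = 8 + 4*70**2 = 8 + 4*4900 = 8 + 19600 = 19608)
T(Z) = -177 (T(Z) = -3*59 = -177)
T(58/38)/Q = -177/19608 = -177*1/19608 = -59/6536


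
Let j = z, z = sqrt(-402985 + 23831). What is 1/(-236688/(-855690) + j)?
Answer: 2812938260/3855814627653177 - 20339038225*I*sqrt(379154)/7711629255306354 ≈ 7.2953e-7 - 0.001624*I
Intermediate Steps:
z = I*sqrt(379154) (z = sqrt(-379154) = I*sqrt(379154) ≈ 615.75*I)
j = I*sqrt(379154) ≈ 615.75*I
1/(-236688/(-855690) + j) = 1/(-236688/(-855690) + I*sqrt(379154)) = 1/(-236688*(-1/855690) + I*sqrt(379154)) = 1/(39448/142615 + I*sqrt(379154))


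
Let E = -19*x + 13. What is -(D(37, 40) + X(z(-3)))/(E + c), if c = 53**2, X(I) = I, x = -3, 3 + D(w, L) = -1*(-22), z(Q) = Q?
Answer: -16/2879 ≈ -0.0055575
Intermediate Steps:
D(w, L) = 19 (D(w, L) = -3 - 1*(-22) = -3 + 22 = 19)
c = 2809
E = 70 (E = -19*(-3) + 13 = 57 + 13 = 70)
-(D(37, 40) + X(z(-3)))/(E + c) = -(19 - 3)/(70 + 2809) = -16/2879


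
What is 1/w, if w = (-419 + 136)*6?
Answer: -1/1698 ≈ -0.00058893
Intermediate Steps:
w = -1698 (w = -283*6 = -1698)
1/w = 1/(-1698) = -1/1698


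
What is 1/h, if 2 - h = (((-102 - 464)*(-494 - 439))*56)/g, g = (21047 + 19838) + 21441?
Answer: -31163/14723858 ≈ -0.0021165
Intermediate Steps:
g = 62326 (g = 40885 + 21441 = 62326)
h = -14723858/31163 (h = 2 - ((-102 - 464)*(-494 - 439))*56/62326 = 2 - -566*(-933)*56/62326 = 2 - 528078*56/62326 = 2 - 29572368/62326 = 2 - 1*14786184/31163 = 2 - 14786184/31163 = -14723858/31163 ≈ -472.48)
1/h = 1/(-14723858/31163) = -31163/14723858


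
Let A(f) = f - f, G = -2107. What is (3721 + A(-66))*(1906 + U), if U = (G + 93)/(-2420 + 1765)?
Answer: 4652902124/655 ≈ 7.1037e+6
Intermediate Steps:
A(f) = 0
U = 2014/655 (U = (-2107 + 93)/(-2420 + 1765) = -2014/(-655) = -2014*(-1/655) = 2014/655 ≈ 3.0748)
(3721 + A(-66))*(1906 + U) = (3721 + 0)*(1906 + 2014/655) = 3721*(1250444/655) = 4652902124/655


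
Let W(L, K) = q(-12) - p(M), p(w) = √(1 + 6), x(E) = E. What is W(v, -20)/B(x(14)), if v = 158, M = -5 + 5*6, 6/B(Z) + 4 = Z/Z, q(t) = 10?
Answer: -5 + √7/2 ≈ -3.6771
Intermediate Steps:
B(Z) = -2 (B(Z) = 6/(-4 + Z/Z) = 6/(-4 + 1) = 6/(-3) = 6*(-⅓) = -2)
M = 25 (M = -5 + 30 = 25)
p(w) = √7
W(L, K) = 10 - √7
W(v, -20)/B(x(14)) = (10 - √7)/(-2) = (10 - √7)*(-½) = -5 + √7/2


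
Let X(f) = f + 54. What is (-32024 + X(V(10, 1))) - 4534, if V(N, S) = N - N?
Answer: -36504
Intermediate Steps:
V(N, S) = 0
X(f) = 54 + f
(-32024 + X(V(10, 1))) - 4534 = (-32024 + (54 + 0)) - 4534 = (-32024 + 54) - 4534 = -31970 - 4534 = -36504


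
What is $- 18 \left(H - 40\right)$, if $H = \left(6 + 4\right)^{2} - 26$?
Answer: $-612$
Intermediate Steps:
$H = 74$ ($H = 10^{2} - 26 = 100 - 26 = 74$)
$- 18 \left(H - 40\right) = - 18 \left(74 - 40\right) = \left(-18\right) 34 = -612$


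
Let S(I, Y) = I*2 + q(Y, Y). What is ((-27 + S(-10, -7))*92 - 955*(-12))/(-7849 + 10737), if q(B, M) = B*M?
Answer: 2911/722 ≈ 4.0319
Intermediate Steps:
S(I, Y) = Y² + 2*I (S(I, Y) = I*2 + Y*Y = 2*I + Y² = Y² + 2*I)
((-27 + S(-10, -7))*92 - 955*(-12))/(-7849 + 10737) = ((-27 + ((-7)² + 2*(-10)))*92 - 955*(-12))/(-7849 + 10737) = ((-27 + (49 - 20))*92 + 11460)/2888 = ((-27 + 29)*92 + 11460)*(1/2888) = (2*92 + 11460)*(1/2888) = (184 + 11460)*(1/2888) = 11644*(1/2888) = 2911/722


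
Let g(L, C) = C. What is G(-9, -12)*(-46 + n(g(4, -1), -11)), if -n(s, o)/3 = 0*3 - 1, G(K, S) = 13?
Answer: -559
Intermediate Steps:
n(s, o) = 3 (n(s, o) = -3*(0*3 - 1) = -3*(0 - 1) = -3*(-1) = 3)
G(-9, -12)*(-46 + n(g(4, -1), -11)) = 13*(-46 + 3) = 13*(-43) = -559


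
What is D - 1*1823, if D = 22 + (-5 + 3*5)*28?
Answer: -1521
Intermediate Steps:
D = 302 (D = 22 + (-5 + 15)*28 = 22 + 10*28 = 22 + 280 = 302)
D - 1*1823 = 302 - 1*1823 = 302 - 1823 = -1521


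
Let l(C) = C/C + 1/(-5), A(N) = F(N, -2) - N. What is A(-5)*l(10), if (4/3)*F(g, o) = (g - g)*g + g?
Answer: 1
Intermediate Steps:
F(g, o) = 3*g/4 (F(g, o) = 3*((g - g)*g + g)/4 = 3*(0*g + g)/4 = 3*(0 + g)/4 = 3*g/4)
A(N) = -N/4 (A(N) = 3*N/4 - N = -N/4)
l(C) = ⅘ (l(C) = 1 + 1*(-⅕) = 1 - ⅕ = ⅘)
A(-5)*l(10) = -¼*(-5)*(⅘) = (5/4)*(⅘) = 1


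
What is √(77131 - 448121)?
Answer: I*√370990 ≈ 609.09*I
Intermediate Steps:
√(77131 - 448121) = √(-370990) = I*√370990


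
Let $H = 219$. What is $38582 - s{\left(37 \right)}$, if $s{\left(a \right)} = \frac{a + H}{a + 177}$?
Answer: $\frac{4128146}{107} \approx 38581.0$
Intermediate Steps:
$s{\left(a \right)} = \frac{219 + a}{177 + a}$ ($s{\left(a \right)} = \frac{a + 219}{a + 177} = \frac{219 + a}{177 + a}$)
$38582 - s{\left(37 \right)} = 38582 - \frac{219 + 37}{177 + 37} = 38582 - \frac{1}{214} \cdot 256 = 38582 - \frac{128}{107} = \frac{4128146}{107}$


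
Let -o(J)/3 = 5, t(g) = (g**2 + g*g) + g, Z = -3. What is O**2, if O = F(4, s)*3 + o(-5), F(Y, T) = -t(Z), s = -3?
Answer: 3600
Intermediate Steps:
t(g) = g + 2*g**2 (t(g) = (g**2 + g**2) + g = 2*g**2 + g = g + 2*g**2)
o(J) = -15 (o(J) = -3*5 = -15)
F(Y, T) = -15 (F(Y, T) = -(-3)*(1 + 2*(-3)) = -(-3)*(1 - 6) = -(-3)*(-5) = -1*15 = -15)
O = -60 (O = -15*3 - 15 = -45 - 15 = -60)
O**2 = (-60)**2 = 3600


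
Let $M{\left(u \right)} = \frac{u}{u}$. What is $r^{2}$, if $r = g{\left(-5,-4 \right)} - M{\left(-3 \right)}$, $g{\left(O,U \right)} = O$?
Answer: $36$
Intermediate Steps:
$M{\left(u \right)} = 1$
$r = -6$ ($r = -5 - 1 = -6$)
$r^{2} = \left(-6\right)^{2} = 36$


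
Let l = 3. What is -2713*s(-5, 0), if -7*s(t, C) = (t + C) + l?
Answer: -5426/7 ≈ -775.14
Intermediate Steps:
s(t, C) = -3/7 - C/7 - t/7 (s(t, C) = -((t + C) + 3)/7 = -((C + t) + 3)/7 = -(3 + C + t)/7 = -3/7 - C/7 - t/7)
-2713*s(-5, 0) = -2713*(-3/7 - ⅐*0 - ⅐*(-5)) = -2713*(-3/7 + 0 + 5/7) = -2713*2/7 = -5426/7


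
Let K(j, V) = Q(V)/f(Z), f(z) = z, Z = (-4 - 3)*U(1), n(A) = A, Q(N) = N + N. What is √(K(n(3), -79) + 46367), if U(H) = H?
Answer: √2273089/7 ≈ 215.38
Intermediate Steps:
Q(N) = 2*N
Z = -7 (Z = (-4 - 3)*1 = -7*1 = -7)
K(j, V) = -2*V/7 (K(j, V) = (2*V)/(-7) = (2*V)*(-⅐) = -2*V/7)
√(K(n(3), -79) + 46367) = √(-2/7*(-79) + 46367) = √(158/7 + 46367) = √(324727/7) = √2273089/7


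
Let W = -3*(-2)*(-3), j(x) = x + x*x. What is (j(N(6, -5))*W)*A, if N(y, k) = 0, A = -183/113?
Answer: 0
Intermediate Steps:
A = -183/113 (A = -183*1/113 = -183/113 ≈ -1.6195)
j(x) = x + x**2
W = -18 (W = 6*(-3) = -18)
(j(N(6, -5))*W)*A = ((0*(1 + 0))*(-18))*(-183/113) = ((0*1)*(-18))*(-183/113) = (0*(-18))*(-183/113) = 0*(-183/113) = 0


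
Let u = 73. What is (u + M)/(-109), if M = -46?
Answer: -27/109 ≈ -0.24771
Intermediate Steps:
(u + M)/(-109) = (73 - 46)/(-109) = 27*(-1/109) = -27/109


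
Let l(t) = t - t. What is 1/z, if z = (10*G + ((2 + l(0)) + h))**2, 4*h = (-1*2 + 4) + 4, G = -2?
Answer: 4/1089 ≈ 0.0036731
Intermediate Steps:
l(t) = 0
h = 3/2 (h = ((-1*2 + 4) + 4)/4 = ((-2 + 4) + 4)/4 = (2 + 4)/4 = (1/4)*6 = 3/2 ≈ 1.5000)
z = 1089/4 (z = (10*(-2) + ((2 + 0) + 3/2))**2 = (-20 + (2 + 3/2))**2 = (-20 + 7/2)**2 = (-33/2)**2 = 1089/4 ≈ 272.25)
1/z = 1/(1089/4) = 4/1089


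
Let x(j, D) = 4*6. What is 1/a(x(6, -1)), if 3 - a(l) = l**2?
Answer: -1/573 ≈ -0.0017452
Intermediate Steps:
x(j, D) = 24
a(l) = 3 - l**2
1/a(x(6, -1)) = 1/(3 - 1*24**2) = 1/(3 - 1*576) = 1/(3 - 576) = 1/(-573) = -1/573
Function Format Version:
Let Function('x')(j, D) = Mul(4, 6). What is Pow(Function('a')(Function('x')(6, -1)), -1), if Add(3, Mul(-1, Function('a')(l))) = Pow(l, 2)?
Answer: Rational(-1, 573) ≈ -0.0017452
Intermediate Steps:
Function('x')(j, D) = 24
Function('a')(l) = Add(3, Mul(-1, Pow(l, 2)))
Pow(Function('a')(Function('x')(6, -1)), -1) = Pow(Add(3, Mul(-1, Pow(24, 2))), -1) = Pow(Add(3, Mul(-1, 576)), -1) = Pow(Add(3, -576), -1) = Pow(-573, -1) = Rational(-1, 573)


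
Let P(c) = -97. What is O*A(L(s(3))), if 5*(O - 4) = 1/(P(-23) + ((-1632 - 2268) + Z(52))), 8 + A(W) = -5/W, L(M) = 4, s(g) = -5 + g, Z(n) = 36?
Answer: -2931103/79220 ≈ -37.000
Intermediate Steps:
A(W) = -8 - 5/W
O = 79219/19805 (O = 4 + 1/(5*(-97 + ((-1632 - 2268) + 36))) = 4 + 1/(5*(-97 + (-3900 + 36))) = 4 + 1/(5*(-97 - 3864)) = 4 + (⅕)/(-3961) = 4 + (⅕)*(-1/3961) = 4 - 1/19805 = 79219/19805 ≈ 4.0000)
O*A(L(s(3))) = 79219*(-8 - 5/4)/19805 = (79219/19805)*(-37/4) = -2931103/79220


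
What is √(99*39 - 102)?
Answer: √3759 ≈ 61.311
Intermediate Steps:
√(99*39 - 102) = √(3861 - 102) = √3759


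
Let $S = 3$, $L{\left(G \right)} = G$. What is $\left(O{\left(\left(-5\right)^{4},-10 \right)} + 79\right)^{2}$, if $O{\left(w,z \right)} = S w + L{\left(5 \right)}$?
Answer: $3837681$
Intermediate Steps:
$O{\left(w,z \right)} = 5 + 3 w$ ($O{\left(w,z \right)} = 3 w + 5 = 5 + 3 w$)
$\left(O{\left(\left(-5\right)^{4},-10 \right)} + 79\right)^{2} = \left(\left(5 + 3 \left(-5\right)^{4}\right) + 79\right)^{2} = \left(\left(5 + 3 \cdot 625\right) + 79\right)^{2} = \left(\left(5 + 1875\right) + 79\right)^{2} = \left(1880 + 79\right)^{2} = 1959^{2} = 3837681$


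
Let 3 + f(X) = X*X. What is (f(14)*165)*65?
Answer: 2069925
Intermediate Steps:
f(X) = -3 + X² (f(X) = -3 + X*X = -3 + X²)
(f(14)*165)*65 = ((-3 + 14²)*165)*65 = ((-3 + 196)*165)*65 = (193*165)*65 = 31845*65 = 2069925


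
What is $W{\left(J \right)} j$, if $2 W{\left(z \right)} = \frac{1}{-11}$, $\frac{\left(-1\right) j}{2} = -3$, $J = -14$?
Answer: $- \frac{3}{11} \approx -0.27273$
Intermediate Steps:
$j = 6$ ($j = \left(-2\right) \left(-3\right) = 6$)
$W{\left(z \right)} = - \frac{1}{22}$ ($W{\left(z \right)} = \frac{1}{2 \left(-11\right)} = \frac{1}{2} \left(- \frac{1}{11}\right) = - \frac{1}{22}$)
$W{\left(J \right)} j = \left(- \frac{1}{22}\right) 6 = - \frac{3}{11}$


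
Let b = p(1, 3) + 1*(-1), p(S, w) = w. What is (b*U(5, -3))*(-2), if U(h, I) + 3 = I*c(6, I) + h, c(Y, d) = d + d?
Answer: -80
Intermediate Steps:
c(Y, d) = 2*d
U(h, I) = -3 + h + 2*I**2 (U(h, I) = -3 + (I*(2*I) + h) = -3 + (2*I**2 + h) = -3 + (h + 2*I**2) = -3 + h + 2*I**2)
b = 2 (b = 3 + 1*(-1) = 3 - 1 = 2)
(b*U(5, -3))*(-2) = (2*(-3 + 5 + 2*(-3)**2))*(-2) = (2*(-3 + 5 + 2*9))*(-2) = (2*(-3 + 5 + 18))*(-2) = (2*20)*(-2) = 40*(-2) = -80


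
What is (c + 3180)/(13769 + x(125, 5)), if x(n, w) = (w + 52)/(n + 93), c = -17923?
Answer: -3213974/3001699 ≈ -1.0707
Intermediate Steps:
x(n, w) = (52 + w)/(93 + n)
(c + 3180)/(13769 + x(125, 5)) = (-17923 + 3180)/(13769 + (52 + 5)/(93 + 125)) = -14743/(13769 + 57/218) = -14743/3001699/218 = -14743*218/3001699 = -3213974/3001699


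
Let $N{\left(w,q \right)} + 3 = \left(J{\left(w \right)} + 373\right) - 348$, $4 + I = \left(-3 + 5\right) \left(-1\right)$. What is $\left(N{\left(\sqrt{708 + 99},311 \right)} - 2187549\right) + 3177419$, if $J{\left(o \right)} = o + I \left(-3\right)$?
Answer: $989910 + \sqrt{807} \approx 9.8994 \cdot 10^{5}$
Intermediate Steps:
$I = -6$ ($I = -4 + \left(-3 + 5\right) \left(-1\right) = -4 + 2 \left(-1\right) = -4 - 2 = -6$)
$J{\left(o \right)} = 18 + o$ ($J{\left(o \right)} = o - -18 = o + 18 = 18 + o$)
$N{\left(w,q \right)} = 40 + w$ ($N{\left(w,q \right)} = -3 + \left(\left(\left(18 + w\right) + 373\right) - 348\right) = -3 + \left(\left(391 + w\right) - 348\right) = -3 + \left(43 + w\right) = 40 + w$)
$\left(N{\left(\sqrt{708 + 99},311 \right)} - 2187549\right) + 3177419 = \left(\left(40 + \sqrt{708 + 99}\right) - 2187549\right) + 3177419 = \left(\left(40 + \sqrt{807}\right) - 2187549\right) + 3177419 = \left(-2187509 + \sqrt{807}\right) + 3177419 = 989910 + \sqrt{807}$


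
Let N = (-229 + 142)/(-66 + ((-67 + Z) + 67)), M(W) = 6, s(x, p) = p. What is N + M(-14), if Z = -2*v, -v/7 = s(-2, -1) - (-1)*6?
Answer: -63/4 ≈ -15.750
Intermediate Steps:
v = -35 (v = -7*(-1 - (-1)*6) = -7*(-1 - 1*(-6)) = -7*(-1 + 6) = -7*5 = -35)
Z = 70 (Z = -2*(-35) = 70)
N = -87/4 (N = (-229 + 142)/(-66 + ((-67 + 70) + 67)) = -87/(-66 + (3 + 67)) = -87/(-66 + 70) = -87/4 ≈ -21.750)
N + M(-14) = -87/4 + 6 = -63/4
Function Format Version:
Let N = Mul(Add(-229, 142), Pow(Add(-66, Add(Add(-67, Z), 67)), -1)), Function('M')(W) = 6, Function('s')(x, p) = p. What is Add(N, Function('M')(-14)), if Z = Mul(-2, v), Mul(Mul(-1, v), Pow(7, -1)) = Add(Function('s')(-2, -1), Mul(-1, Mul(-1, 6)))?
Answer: Rational(-63, 4) ≈ -15.750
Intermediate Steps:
v = -35 (v = Mul(-7, Add(-1, Mul(-1, Mul(-1, 6)))) = Mul(-7, Add(-1, Mul(-1, -6))) = Mul(-7, Add(-1, 6)) = Mul(-7, 5) = -35)
Z = 70 (Z = Mul(-2, -35) = 70)
N = Rational(-87, 4) (N = Mul(Add(-229, 142), Pow(Add(-66, Add(Add(-67, 70), 67)), -1)) = Mul(-87, Pow(Add(-66, Add(3, 67)), -1)) = Mul(-87, Pow(Add(-66, 70), -1)) = Mul(-87, Pow(4, -1)) = Mul(-87, Rational(1, 4)) = Rational(-87, 4) ≈ -21.750)
Add(N, Function('M')(-14)) = Add(Rational(-87, 4), 6) = Rational(-63, 4)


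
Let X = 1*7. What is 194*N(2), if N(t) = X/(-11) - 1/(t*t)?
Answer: -3783/22 ≈ -171.95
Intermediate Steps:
X = 7
N(t) = -7/11 - 1/t² (N(t) = 7/(-11) - 1/(t*t) = 7*(-1/11) - 1/(t²) = -7/11 - 1/t²)
194*N(2) = 194*(-7/11 - 1/2²) = 194*(-7/11 - 1*¼) = 194*(-7/11 - ¼) = 194*(-39/44) = -3783/22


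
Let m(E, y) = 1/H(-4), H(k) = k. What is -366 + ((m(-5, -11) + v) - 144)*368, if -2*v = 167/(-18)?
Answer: -465686/9 ≈ -51743.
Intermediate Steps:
v = 167/36 (v = -167/(2*(-18)) = -167*(-1)/(2*18) = -1/2*(-167/18) = 167/36 ≈ 4.6389)
m(E, y) = -1/4 (m(E, y) = 1/(-4) = -1/4)
-366 + ((m(-5, -11) + v) - 144)*368 = -366 + ((-1/4 + 167/36) - 144)*368 = -366 + (79/18 - 144)*368 = -366 - 2513/18*368 = -366 - 462392/9 = -465686/9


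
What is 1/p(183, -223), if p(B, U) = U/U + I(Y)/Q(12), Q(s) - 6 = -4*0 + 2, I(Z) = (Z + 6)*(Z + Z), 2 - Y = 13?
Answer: 4/59 ≈ 0.067797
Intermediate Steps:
Y = -11 (Y = 2 - 1*13 = 2 - 13 = -11)
I(Z) = 2*Z*(6 + Z) (I(Z) = (6 + Z)*(2*Z) = 2*Z*(6 + Z))
Q(s) = 8 (Q(s) = 6 + (-4*0 + 2) = 6 + (0 + 2) = 6 + 2 = 8)
p(B, U) = 59/4 (p(B, U) = U/U + (2*(-11)*(6 - 11))/8 = 1 + (2*(-11)*(-5))*(1/8) = 1 + 110*(1/8) = 1 + 55/4 = 59/4)
1/p(183, -223) = 1/(59/4) = 4/59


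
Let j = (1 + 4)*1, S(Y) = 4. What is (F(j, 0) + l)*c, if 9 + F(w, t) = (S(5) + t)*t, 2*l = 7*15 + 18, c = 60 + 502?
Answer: 29505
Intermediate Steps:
c = 562
j = 5 (j = 5*1 = 5)
l = 123/2 (l = (7*15 + 18)/2 = (105 + 18)/2 = (½)*123 = 123/2 ≈ 61.500)
F(w, t) = -9 + t*(4 + t) (F(w, t) = -9 + (4 + t)*t = -9 + t*(4 + t))
(F(j, 0) + l)*c = ((-9 + 0² + 4*0) + 123/2)*562 = ((-9 + 0 + 0) + 123/2)*562 = (-9 + 123/2)*562 = (105/2)*562 = 29505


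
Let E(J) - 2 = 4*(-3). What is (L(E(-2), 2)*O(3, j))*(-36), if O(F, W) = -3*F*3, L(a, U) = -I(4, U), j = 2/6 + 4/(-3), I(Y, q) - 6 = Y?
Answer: -9720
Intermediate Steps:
E(J) = -10 (E(J) = 2 + 4*(-3) = 2 - 12 = -10)
I(Y, q) = 6 + Y
j = -1 (j = 2*(1/6) + 4*(-1/3) = 1/3 - 4/3 = -1)
L(a, U) = -10 (L(a, U) = -(6 + 4) = -1*10 = -10)
O(F, W) = -9*F
(L(E(-2), 2)*O(3, j))*(-36) = -(-90)*3*(-36) = -10*(-27)*(-36) = 270*(-36) = -9720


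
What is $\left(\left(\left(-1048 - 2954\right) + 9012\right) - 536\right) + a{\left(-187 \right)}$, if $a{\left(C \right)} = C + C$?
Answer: $4100$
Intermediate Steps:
$a{\left(C \right)} = 2 C$
$\left(\left(\left(-1048 - 2954\right) + 9012\right) - 536\right) + a{\left(-187 \right)} = \left(\left(\left(-1048 - 2954\right) + 9012\right) - 536\right) + 2 \left(-187\right) = \left(\left(-4002 + 9012\right) - 536\right) - 374 = \left(5010 - 536\right) - 374 = 4474 - 374 = 4100$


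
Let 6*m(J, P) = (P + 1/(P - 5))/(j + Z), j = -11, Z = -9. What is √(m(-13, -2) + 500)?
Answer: √392014/28 ≈ 22.361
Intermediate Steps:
m(J, P) = -P/120 - 1/(120*(-5 + P)) (m(J, P) = ((P + 1/(P - 5))/(-11 - 9))/6 = ((P + 1/(-5 + P))/(-20))/6 = ((P + 1/(-5 + P))*(-1/20))/6 = (-P/20 - 1/(20*(-5 + P)))/6 = -P/120 - 1/(120*(-5 + P)))
√(m(-13, -2) + 500) = √((1 + (-2)² - 5*(-2))/(120*(5 - 1*(-2))) + 500) = √((1 + 4 + 10)/(120*(5 + 2)) + 500) = √((1/120)*15/7 + 500) = √((1/120)*(⅐)*15 + 500) = √(1/56 + 500) = √(28001/56) = √392014/28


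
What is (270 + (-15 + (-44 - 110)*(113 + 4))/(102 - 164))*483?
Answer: 16795359/62 ≈ 2.7089e+5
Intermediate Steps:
(270 + (-15 + (-44 - 110)*(113 + 4))/(102 - 164))*483 = (270 + (-15 - 154*117)/(-62))*483 = (270 + (-15 - 18018)*(-1/62))*483 = (270 - 18033*(-1/62))*483 = (270 + 18033/62)*483 = (34773/62)*483 = 16795359/62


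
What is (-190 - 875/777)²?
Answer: 450076225/12321 ≈ 36529.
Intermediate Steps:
(-190 - 875/777)² = (-190 - 875*1/777)² = (-190 - 125/111)² = (-21215/111)² = 450076225/12321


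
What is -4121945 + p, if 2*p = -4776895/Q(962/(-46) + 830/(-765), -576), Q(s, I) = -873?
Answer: -7192139075/1746 ≈ -4.1192e+6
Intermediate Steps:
p = 4776895/1746 (p = (-4776895/(-873))/2 = (-4776895*(-1/873))/2 = (½)*(4776895/873) = 4776895/1746 ≈ 2735.9)
-4121945 + p = -4121945 + 4776895/1746 = -7192139075/1746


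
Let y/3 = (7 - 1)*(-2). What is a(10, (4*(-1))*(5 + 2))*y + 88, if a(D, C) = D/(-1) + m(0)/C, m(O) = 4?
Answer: 3172/7 ≈ 453.14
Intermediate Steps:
a(D, C) = -D + 4/C (a(D, C) = D/(-1) + 4/C = D*(-1) + 4/C = -D + 4/C)
y = -36 (y = 3*((7 - 1)*(-2)) = 3*(6*(-2)) = 3*(-12) = -36)
a(10, (4*(-1))*(5 + 2))*y + 88 = (-1*10 + 4/(((4*(-1))*(5 + 2))))*(-36) + 88 = (-10 + 4/((-4*7)))*(-36) + 88 = (-10 + 4/(-28))*(-36) + 88 = (-10 + 4*(-1/28))*(-36) + 88 = (-10 - ⅐)*(-36) + 88 = -71/7*(-36) + 88 = 2556/7 + 88 = 3172/7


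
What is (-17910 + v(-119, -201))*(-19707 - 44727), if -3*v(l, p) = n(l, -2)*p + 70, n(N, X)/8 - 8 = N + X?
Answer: 5058154912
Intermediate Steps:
n(N, X) = 64 + 8*N + 8*X (n(N, X) = 64 + 8*(N + X) = 64 + (8*N + 8*X) = 64 + 8*N + 8*X)
v(l, p) = -70/3 - p*(48 + 8*l)/3 (v(l, p) = -((64 + 8*l + 8*(-2))*p + 70)/3 = -((64 + 8*l - 16)*p + 70)/3 = -((48 + 8*l)*p + 70)/3 = -(p*(48 + 8*l) + 70)/3 = -(70 + p*(48 + 8*l))/3 = -70/3 - p*(48 + 8*l)/3)
(-17910 + v(-119, -201))*(-19707 - 44727) = (-17910 + (-70/3 - 8/3*(-201)*(6 - 119)))*(-19707 - 44727) = (-17910 + (-70/3 - 8/3*(-201)*(-113)))*(-64434) = (-17910 + (-70/3 - 60568))*(-64434) = (-17910 - 181774/3)*(-64434) = -235504/3*(-64434) = 5058154912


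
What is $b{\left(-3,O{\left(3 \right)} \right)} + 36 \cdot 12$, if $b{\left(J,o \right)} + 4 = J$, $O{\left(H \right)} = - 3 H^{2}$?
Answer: $425$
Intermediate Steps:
$b{\left(J,o \right)} = -4 + J$
$b{\left(-3,O{\left(3 \right)} \right)} + 36 \cdot 12 = \left(-4 - 3\right) + 36 \cdot 12 = -7 + 432 = 425$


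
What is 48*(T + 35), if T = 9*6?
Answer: 4272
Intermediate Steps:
T = 54
48*(T + 35) = 48*(54 + 35) = 48*89 = 4272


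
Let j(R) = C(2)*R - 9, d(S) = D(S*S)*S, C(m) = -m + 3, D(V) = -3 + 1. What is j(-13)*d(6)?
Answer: 264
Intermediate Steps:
D(V) = -2
C(m) = 3 - m
d(S) = -2*S
j(R) = -9 + R (j(R) = (3 - 1*2)*R - 9 = (3 - 2)*R - 9 = 1*R - 9 = R - 9 = -9 + R)
j(-13)*d(6) = (-9 - 13)*(-2*6) = -22*(-12) = 264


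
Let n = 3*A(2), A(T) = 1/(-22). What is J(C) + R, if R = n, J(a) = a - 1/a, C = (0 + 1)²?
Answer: -3/22 ≈ -0.13636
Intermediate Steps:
A(T) = -1/22
C = 1 (C = 1² = 1)
n = -3/22 (n = 3*(-1/22) = -3/22 ≈ -0.13636)
R = -3/22 ≈ -0.13636
J(C) + R = (1 - 1/1) - 3/22 = (1 - 1*1) - 3/22 = (1 - 1) - 3/22 = 0 - 3/22 = -3/22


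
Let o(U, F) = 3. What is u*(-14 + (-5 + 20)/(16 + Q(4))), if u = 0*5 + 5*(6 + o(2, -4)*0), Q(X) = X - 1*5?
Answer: -390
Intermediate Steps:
Q(X) = -5 + X (Q(X) = X - 5 = -5 + X)
u = 30 (u = 0*5 + 5*(6 + 3*0) = 0 + 5*(6 + 0) = 0 + 5*6 = 0 + 30 = 30)
u*(-14 + (-5 + 20)/(16 + Q(4))) = 30*(-14 + (-5 + 20)/(16 + (-5 + 4))) = 30*(-14 + 15/(16 - 1)) = 30*(-14 + 15/15) = 30*(-14 + 15*(1/15)) = 30*(-14 + 1) = 30*(-13) = -390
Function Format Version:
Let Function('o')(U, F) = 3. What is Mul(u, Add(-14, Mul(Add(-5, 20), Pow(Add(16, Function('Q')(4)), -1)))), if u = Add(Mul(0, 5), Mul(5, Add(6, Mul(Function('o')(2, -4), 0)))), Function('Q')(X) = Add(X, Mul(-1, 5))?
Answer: -390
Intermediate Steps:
Function('Q')(X) = Add(-5, X) (Function('Q')(X) = Add(X, -5) = Add(-5, X))
u = 30 (u = Add(Mul(0, 5), Mul(5, Add(6, Mul(3, 0)))) = Add(0, Mul(5, Add(6, 0))) = Add(0, Mul(5, 6)) = Add(0, 30) = 30)
Mul(u, Add(-14, Mul(Add(-5, 20), Pow(Add(16, Function('Q')(4)), -1)))) = Mul(30, Add(-14, Mul(Add(-5, 20), Pow(Add(16, Add(-5, 4)), -1)))) = Mul(30, Add(-14, Mul(15, Pow(Add(16, -1), -1)))) = Mul(30, Add(-14, Mul(15, Pow(15, -1)))) = Mul(30, Add(-14, Mul(15, Rational(1, 15)))) = Mul(30, Add(-14, 1)) = Mul(30, -13) = -390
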